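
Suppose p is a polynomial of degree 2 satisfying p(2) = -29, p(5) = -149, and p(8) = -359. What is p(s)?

Using the Lagrange interpolation formula with nodes 2, 5, 8:
  L_0(s) = (s - 5)(s - 8) / 18
  L_1(s) = (s - 2)(s - 8) / -9
  L_2(s) = (s - 2)(s - 5) / 18
Then p(s) = -29·L_0(s) - 149·L_1(s) - 359·L_2(s).
Expanding and collecting terms gives p(s) = -5s^2 - 5s + 1.
Check: p(8) = -359. ✓

p(s) = -5s^2 - 5s + 1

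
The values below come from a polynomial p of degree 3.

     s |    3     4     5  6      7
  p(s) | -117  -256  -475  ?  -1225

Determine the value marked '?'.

The 4 known points determine the degree-3 polynomial uniquely.
Write p(s) = as^3 + bs^2 + cs + d. Substituting each data point gives a linear system:
  27a + 9b + 3c + d = -117
  64a + 16b + 4c + d = -256
  125a + 25b + 5c + d = -475
  343a + 49b + 7c + d = -1225
Solving the system yields a = -3, b = -4, c = 0, d = 0.
So p(s) = -3s^3 - 4s^2.
Then p(6) = -792.

-792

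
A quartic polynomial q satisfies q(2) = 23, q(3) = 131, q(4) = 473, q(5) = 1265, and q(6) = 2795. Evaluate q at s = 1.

Write q(s) = as^4 + bs^3 + cs^2 + ds + e. Substituting each data point gives a linear system:
  16a + 8b + 4c + 2d + e = 23
  81a + 27b + 9c + 3d + e = 131
  256a + 64b + 16c + 4d + e = 473
  625a + 125b + 25c + 5d + e = 1265
  1296a + 216b + 36c + 6d + e = 2795
Solving the system yields a = 3, b = -6, c = 6, d = -3, e = 5.
So q(s) = 3s^4 - 6s^3 + 6s^2 - 3s + 5.
Then q(1) = 5.

5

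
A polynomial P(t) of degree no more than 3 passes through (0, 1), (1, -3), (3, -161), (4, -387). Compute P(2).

Using the Lagrange interpolation formula with nodes 0, 1, 3, 4:
  L_0(t) = (t - 1)(t - 3)(t - 4) / -12
  L_1(t) = t(t - 3)(t - 4) / 6
  L_2(t) = t(t - 1)(t - 4) / -6
  L_3(t) = t(t - 1)(t - 3) / 12
Then P(t) = 1·L_0(t) - 3·L_1(t) - 161·L_2(t) - 387·L_3(t).
Expanding and collecting terms gives P(t) = -6t³ - t² + 3t + 1.
Evaluating at t = 2: P(2) = -45.

-45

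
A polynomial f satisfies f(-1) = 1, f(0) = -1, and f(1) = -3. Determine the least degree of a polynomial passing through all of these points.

1

Forward differences of the values at u = -1, 0, 1:
  f  : 1  -1  -3
  Δ  : -2  -2
  Δ^2: 0
The first differences are constant (-2) and nonzero, while all higher differences vanish, so the minimal degree is 1.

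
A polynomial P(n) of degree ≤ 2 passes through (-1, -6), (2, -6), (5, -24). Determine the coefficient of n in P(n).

Write P(n) = an^2 + bn + c. Substituting each data point gives a linear system:
  a - b + c = -6
  4a + 2b + c = -6
  25a + 5b + c = -24
Solving the system yields a = -1, b = 1, c = -4.
So P(n) = -n² + n - 4.
The coefficient of n is 1.

1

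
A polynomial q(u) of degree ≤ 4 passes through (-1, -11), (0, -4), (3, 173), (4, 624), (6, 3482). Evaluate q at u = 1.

-3

Using the Lagrange interpolation formula with nodes -1, 0, 3, 4, 6:
  L_0(u) = u(u - 3)(u - 4)(u - 6) / 140
  L_1(u) = (u + 1)(u - 3)(u - 4)(u - 6) / -72
  L_2(u) = (u + 1)u(u - 4)(u - 6) / 36
  L_3(u) = (u + 1)u(u - 3)(u - 6) / -40
  L_4(u) = (u + 1)u(u - 3)(u - 4) / 252
Then q(u) = -11·L_0(u) - 4·L_1(u) + 173·L_2(u) + 624·L_3(u) + 3482·L_4(u).
Expanding and collecting terms gives q(u) = 3u^4 - u^3 - 6u^2 + 5u - 4.
Evaluating at u = 1: q(1) = -3.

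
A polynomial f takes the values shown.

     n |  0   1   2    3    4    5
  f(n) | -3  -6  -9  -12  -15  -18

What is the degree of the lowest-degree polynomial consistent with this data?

Forward differences of the values at n = 0, 1, 2, 3, 4, 5:
  f  : -3  -6  -9  -12  -15  -18
  Δ  : -3  -3  -3  -3  -3
  Δ^2: 0  0  0  0
  Δ^3: 0  0  0
  Δ^4: 0  0
  Δ^5: 0
The first differences are constant (-3) and nonzero, while all higher differences vanish, so the minimal degree is 1.

1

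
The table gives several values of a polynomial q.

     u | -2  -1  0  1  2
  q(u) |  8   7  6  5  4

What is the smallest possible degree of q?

1

Forward differences of the values at u = -2, -1, 0, 1, 2:
  q  : 8  7  6  5  4
  Δ  : -1  -1  -1  -1
  Δ^2: 0  0  0
  Δ^3: 0  0
  Δ^4: 0
The first differences are constant (-1) and nonzero, while all higher differences vanish, so the minimal degree is 1.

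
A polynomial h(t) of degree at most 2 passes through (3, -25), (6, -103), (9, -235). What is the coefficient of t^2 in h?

Write h(t) = at^2 + bt + c. Substituting each data point gives a linear system:
  9a + 3b + c = -25
  36a + 6b + c = -103
  81a + 9b + c = -235
Solving the system yields a = -3, b = 1, c = -1.
So h(t) = -3t² + t - 1.
The leading coefficient is -3.

-3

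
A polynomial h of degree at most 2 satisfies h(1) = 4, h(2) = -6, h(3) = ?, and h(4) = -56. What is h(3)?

On equispaced nodes a degree-2 polynomial has vanishing third forward difference, so
  - h(1) + 3·h(2) - 3·h(3) + h(4) = 0.
Substituting the known values and solving for h(3):
  -3·h(3) = 78
  h(3) = -26.

-26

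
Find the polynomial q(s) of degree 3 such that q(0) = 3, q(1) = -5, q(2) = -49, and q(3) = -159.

q(s) = -5s^3 - 3s^2 + 3

Write q(s) = as^3 + bs^2 + cs + d. Substituting each data point gives a linear system:
  d = 3
  a + b + c + d = -5
  8a + 4b + 2c + d = -49
  27a + 9b + 3c + d = -159
Solving the system yields a = -5, b = -3, c = 0, d = 3.
So q(s) = -5s^3 - 3s^2 + 3.
Check: q(2) = -49. ✓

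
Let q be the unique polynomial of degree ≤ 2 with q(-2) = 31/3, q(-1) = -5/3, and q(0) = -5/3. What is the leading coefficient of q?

6

Write q(t) = at^2 + bt + c. Substituting each data point gives a linear system:
  4a - 2b + c = 31/3
  a - b + c = -5/3
  c = -5/3
Solving the system yields a = 6, b = 6, c = -5/3.
So q(t) = 6t² + 6t - 5/3.
The leading coefficient is 6.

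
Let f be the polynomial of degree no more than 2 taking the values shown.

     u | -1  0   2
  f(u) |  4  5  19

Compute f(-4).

Using the Lagrange interpolation formula with nodes -1, 0, 2:
  L_0(u) = u(u - 2) / 3
  L_1(u) = (u + 1)(u - 2) / -2
  L_2(u) = (u + 1)u / 6
Then f(u) = 4·L_0(u) + 5·L_1(u) + 19·L_2(u).
Expanding and collecting terms gives f(u) = 2u^2 + 3u + 5.
Evaluating at u = -4: f(-4) = 25.

25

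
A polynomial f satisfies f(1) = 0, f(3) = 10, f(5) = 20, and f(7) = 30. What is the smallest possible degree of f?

Forward differences of the values at s = 1, 3, 5, 7:
  f  : 0  10  20  30
  Δ  : 10  10  10
  Δ^2: 0  0
  Δ^3: 0
The first differences are constant (10) and nonzero, while all higher differences vanish, so the minimal degree is 1.

1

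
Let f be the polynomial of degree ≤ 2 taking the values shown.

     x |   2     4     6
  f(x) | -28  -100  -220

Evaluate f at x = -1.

Using the Lagrange interpolation formula with nodes 2, 4, 6:
  L_0(x) = (x - 4)(x - 6) / 8
  L_1(x) = (x - 2)(x - 6) / -4
  L_2(x) = (x - 2)(x - 4) / 8
Then f(x) = -28·L_0(x) - 100·L_1(x) - 220·L_2(x).
Expanding and collecting terms gives f(x) = -6x² - 4.
Evaluating at x = -1: f(-1) = -10.

-10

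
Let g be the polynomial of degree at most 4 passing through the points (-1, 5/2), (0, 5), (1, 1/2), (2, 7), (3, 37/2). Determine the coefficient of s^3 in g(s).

Write g(s) = as^4 + bs^3 + cs^2 + ds + e. Substituting each data point gives a linear system:
  a - b + c - d + e = 5/2
  e = 5
  a + b + c + d + e = 1/2
  16a + 8b + 4c + 2d + e = 7
  81a + 27b + 9c + 3d + e = 37/2
Solving the system yields a = -1, b = 5, c = -5/2, d = -6, e = 5.
So g(s) = -s^4 + 5s^3 - (5/2)s^2 - 6s + 5.
The coefficient of s^3 is 5.

5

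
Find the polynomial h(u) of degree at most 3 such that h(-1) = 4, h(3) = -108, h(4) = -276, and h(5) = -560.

Write h(u) = au^3 + bu^2 + cu + d. Substituting each data point gives a linear system:
  -a + b - c + d = 4
  27a + 9b + 3c + d = -108
  64a + 16b + 4c + d = -276
  125a + 25b + 5c + d = -560
Solving the system yields a = -5, b = 2, c = 3, d = 0.
So h(u) = -5u^3 + 2u^2 + 3u.
Check: h(5) = -560. ✓

h(u) = -5u^3 + 2u^2 + 3u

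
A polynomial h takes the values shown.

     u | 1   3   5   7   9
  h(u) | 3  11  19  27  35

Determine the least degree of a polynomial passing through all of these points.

Forward differences of the values at u = 1, 3, 5, 7, 9:
  h  : 3  11  19  27  35
  Δ  : 8  8  8  8
  Δ^2: 0  0  0
  Δ^3: 0  0
  Δ^4: 0
The first differences are constant (8) and nonzero, while all higher differences vanish, so the minimal degree is 1.

1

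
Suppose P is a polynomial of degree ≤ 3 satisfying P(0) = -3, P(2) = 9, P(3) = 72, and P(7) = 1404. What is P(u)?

P(u) = 5u^3 - 6u^2 - 2u - 3

Using the Lagrange interpolation formula with nodes 0, 2, 3, 7:
  L_0(u) = (u - 2)(u - 3)(u - 7) / -42
  L_1(u) = u(u - 3)(u - 7) / 10
  L_2(u) = u(u - 2)(u - 7) / -12
  L_3(u) = u(u - 2)(u - 3) / 140
Then P(u) = -3·L_0(u) + 9·L_1(u) + 72·L_2(u) + 1404·L_3(u).
Expanding and collecting terms gives P(u) = 5u^3 - 6u^2 - 2u - 3.
Check: P(0) = -3. ✓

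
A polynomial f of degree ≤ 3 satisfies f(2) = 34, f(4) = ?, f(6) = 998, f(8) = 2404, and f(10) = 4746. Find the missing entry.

288

On equispaced nodes a degree-3 polynomial has vanishing fourth forward difference, so
  f(2) - 4·f(4) + 6·f(6) - 4·f(8) + f(10) = 0.
Substituting the known values and solving for f(4):
  -4·f(4) = -1152
  f(4) = 288.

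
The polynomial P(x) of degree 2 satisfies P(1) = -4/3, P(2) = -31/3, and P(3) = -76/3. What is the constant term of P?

Write P(x) = ax^2 + bx + c. Substituting each data point gives a linear system:
  a + b + c = -4/3
  4a + 2b + c = -31/3
  9a + 3b + c = -76/3
Solving the system yields a = -3, b = 0, c = 5/3.
So P(x) = -3x^2 + 5/3.
The constant term is 5/3.

5/3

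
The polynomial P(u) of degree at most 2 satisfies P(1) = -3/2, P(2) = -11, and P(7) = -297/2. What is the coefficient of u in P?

-1/2

Write P(u) = au^2 + bu + c. Substituting each data point gives a linear system:
  a + b + c = -3/2
  4a + 2b + c = -11
  49a + 7b + c = -297/2
Solving the system yields a = -3, b = -1/2, c = 2.
So P(u) = -3u^2 - (1/2)u + 2.
The coefficient of u is -1/2.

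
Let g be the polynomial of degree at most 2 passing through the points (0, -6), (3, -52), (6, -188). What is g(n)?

Using the Lagrange interpolation formula with nodes 0, 3, 6:
  L_0(n) = (n - 3)(n - 6) / 18
  L_1(n) = n(n - 6) / -9
  L_2(n) = n(n - 3) / 18
Then g(n) = -6·L_0(n) - 52·L_1(n) - 188·L_2(n).
Expanding and collecting terms gives g(n) = -5n² - (1/3)n - 6.
Check: g(3) = -52. ✓

g(n) = -5n^2 - (1/3)n - 6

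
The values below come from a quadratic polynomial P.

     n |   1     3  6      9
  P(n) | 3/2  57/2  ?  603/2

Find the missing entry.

The 3 known points determine the degree-2 polynomial uniquely.
Write P(n) = an^2 + bn + c. Substituting each data point gives a linear system:
  a + b + c = 3/2
  9a + 3b + c = 57/2
  81a + 9b + c = 603/2
Solving the system yields a = 4, b = -5/2, c = 0.
So P(n) = 4n^2 - (5/2)n.
Then P(6) = 129.

129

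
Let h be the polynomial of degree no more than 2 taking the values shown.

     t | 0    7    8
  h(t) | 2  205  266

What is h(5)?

107

Using the Lagrange interpolation formula with nodes 0, 7, 8:
  L_0(t) = (t - 7)(t - 8) / 56
  L_1(t) = t(t - 8) / -7
  L_2(t) = t(t - 7) / 8
Then h(t) = 2·L_0(t) + 205·L_1(t) + 266·L_2(t).
Expanding and collecting terms gives h(t) = 4t² + t + 2.
Evaluating at t = 5: h(5) = 107.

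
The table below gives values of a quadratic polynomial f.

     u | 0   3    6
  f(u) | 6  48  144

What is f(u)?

f(u) = 3u^2 + 5u + 6

Write f(u) = au^2 + bu + c. Substituting each data point gives a linear system:
  c = 6
  9a + 3b + c = 48
  36a + 6b + c = 144
Solving the system yields a = 3, b = 5, c = 6.
So f(u) = 3u^2 + 5u + 6.
Check: f(6) = 144. ✓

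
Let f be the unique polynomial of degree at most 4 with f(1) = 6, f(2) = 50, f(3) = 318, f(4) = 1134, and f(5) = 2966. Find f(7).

12270

Using the Lagrange interpolation formula with nodes 1, 2, 3, 4, 5:
  L_0(x) = (x - 2)(x - 3)(x - 4)(x - 5) / 24
  L_1(x) = (x - 1)(x - 3)(x - 4)(x - 5) / -6
  L_2(x) = (x - 1)(x - 2)(x - 4)(x - 5) / 4
  L_3(x) = (x - 1)(x - 2)(x - 3)(x - 5) / -6
  L_4(x) = (x - 1)(x - 2)(x - 3)(x - 4) / 24
Then f(x) = 6·L_0(x) + 50·L_1(x) + 318·L_2(x) + 1134·L_3(x) + 2966·L_4(x).
Expanding and collecting terms gives f(x) = 6x^4 - 6x^3 - 2x^2 + 2x + 6.
Evaluating at x = 7: f(7) = 12270.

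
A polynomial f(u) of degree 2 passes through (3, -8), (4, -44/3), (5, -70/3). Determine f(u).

Write f(u) = au^2 + bu + c. Substituting each data point gives a linear system:
  9a + 3b + c = -8
  16a + 4b + c = -44/3
  25a + 5b + c = -70/3
Solving the system yields a = -1, b = 1/3, c = 0.
So f(u) = -u^2 + (1/3)u.
Check: f(4) = -44/3. ✓

f(u) = -u^2 + (1/3)u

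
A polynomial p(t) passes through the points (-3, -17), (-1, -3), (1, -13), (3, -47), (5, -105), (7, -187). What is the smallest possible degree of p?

2

Forward differences of the values at t = -3, -1, 1, 3, 5, 7:
  p  : -17  -3  -13  -47  -105  -187
  Δ  : 14  -10  -34  -58  -82
  Δ^2: -24  -24  -24  -24
  Δ^3: 0  0  0
  Δ^4: 0  0
  Δ^5: 0
The second differences are constant (-24) and nonzero, while all higher differences vanish, so the minimal degree is 2.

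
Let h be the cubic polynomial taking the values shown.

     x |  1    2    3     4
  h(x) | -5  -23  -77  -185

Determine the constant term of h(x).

-5

Write h(x) = ax^3 + bx^2 + cx + d. Substituting each data point gives a linear system:
  a + b + c + d = -5
  8a + 4b + 2c + d = -23
  27a + 9b + 3c + d = -77
  64a + 16b + 4c + d = -185
Solving the system yields a = -3, b = 0, c = 3, d = -5.
So h(x) = -3x³ + 3x - 5.
The constant term is -5.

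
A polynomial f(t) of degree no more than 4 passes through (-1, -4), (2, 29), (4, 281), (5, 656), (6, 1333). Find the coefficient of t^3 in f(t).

0

Write f(t) = at^4 + bt^3 + ct^2 + dt + e. Substituting each data point gives a linear system:
  a - b + c - d + e = -4
  16a + 8b + 4c + 2d + e = 29
  256a + 64b + 16c + 4d + e = 281
  625a + 125b + 25c + 5d + e = 656
  1296a + 216b + 36c + 6d + e = 1333
Solving the system yields a = 1, b = 0, c = 0, d = 6, e = 1.
So f(t) = t^4 + 6t + 1.
The coefficient of t^3 is 0.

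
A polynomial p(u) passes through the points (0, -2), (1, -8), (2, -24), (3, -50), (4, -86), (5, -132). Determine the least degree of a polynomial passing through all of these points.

2

Forward differences of the values at u = 0, 1, 2, 3, 4, 5:
  p  : -2  -8  -24  -50  -86  -132
  Δ  : -6  -16  -26  -36  -46
  Δ^2: -10  -10  -10  -10
  Δ^3: 0  0  0
  Δ^4: 0  0
  Δ^5: 0
The second differences are constant (-10) and nonzero, while all higher differences vanish, so the minimal degree is 2.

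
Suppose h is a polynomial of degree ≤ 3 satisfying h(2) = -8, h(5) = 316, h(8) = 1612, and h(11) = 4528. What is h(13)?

7692

Write h(x) = ax^3 + bx^2 + cx + d. Substituting each data point gives a linear system:
  8a + 4b + 2c + d = -8
  125a + 25b + 5c + d = 316
  512a + 64b + 8c + d = 1612
  1331a + 121b + 11c + d = 4528
Solving the system yields a = 4, b = -6, c = -6, d = -4.
So h(x) = 4x^3 - 6x^2 - 6x - 4.
Then h(13) = 7692.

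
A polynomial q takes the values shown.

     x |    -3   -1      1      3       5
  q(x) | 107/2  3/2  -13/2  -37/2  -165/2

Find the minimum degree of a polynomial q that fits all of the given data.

Forward differences of the values at x = -3, -1, 1, 3, 5:
  q  : 107/2  3/2  -13/2  -37/2  -165/2
  Δ  : -52  -8  -12  -64
  Δ^2: 44  -4  -52
  Δ^3: -48  -48
  Δ^4: 0
The third differences are constant (-48) and nonzero, while all higher differences vanish, so the minimal degree is 3.

3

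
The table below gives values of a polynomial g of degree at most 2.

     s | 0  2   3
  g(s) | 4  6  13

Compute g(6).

Write g(s) = as^2 + bs + c. Substituting each data point gives a linear system:
  c = 4
  4a + 2b + c = 6
  9a + 3b + c = 13
Solving the system yields a = 2, b = -3, c = 4.
So g(s) = 2s² - 3s + 4.
Then g(6) = 58.

58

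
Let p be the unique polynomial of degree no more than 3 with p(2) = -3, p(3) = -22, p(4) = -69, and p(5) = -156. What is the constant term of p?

-1

Write p(t) = at^3 + bt^2 + ct + d. Substituting each data point gives a linear system:
  8a + 4b + 2c + d = -3
  27a + 9b + 3c + d = -22
  64a + 16b + 4c + d = -69
  125a + 25b + 5c + d = -156
Solving the system yields a = -2, b = 4, c = -1, d = -1.
So p(t) = -2t^3 + 4t^2 - t - 1.
The constant term is -1.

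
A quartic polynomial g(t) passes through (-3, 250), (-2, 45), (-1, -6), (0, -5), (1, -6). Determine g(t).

Write g(t) = at^4 + bt^3 + ct^2 + dt + e. Substituting each data point gives a linear system:
  81a - 27b + 9c - 3d + e = 250
  16a - 8b + 4c - 2d + e = 45
  a - b + c - d + e = -6
  e = -5
  a + b + c + d + e = -6
Solving the system yields a = 2, b = -5, c = -3, d = 5, e = -5.
So g(t) = 2t^4 - 5t^3 - 3t^2 + 5t - 5.
Check: g(-2) = 45. ✓

g(t) = 2t^4 - 5t^3 - 3t^2 + 5t - 5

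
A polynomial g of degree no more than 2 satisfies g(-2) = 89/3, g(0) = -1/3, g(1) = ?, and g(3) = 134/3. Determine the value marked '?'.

8/3

The 3 known points determine the degree-2 polynomial uniquely.
Write g(s) = as^2 + bs + c. Substituting each data point gives a linear system:
  4a - 2b + c = 89/3
  c = -1/3
  9a + 3b + c = 134/3
Solving the system yields a = 6, b = -3, c = -1/3.
So g(s) = 6s^2 - 3s - 1/3.
Then g(1) = 8/3.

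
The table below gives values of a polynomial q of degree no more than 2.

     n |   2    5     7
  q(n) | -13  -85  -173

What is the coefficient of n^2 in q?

Write q(n) = an^2 + bn + c. Substituting each data point gives a linear system:
  4a + 2b + c = -13
  25a + 5b + c = -85
  49a + 7b + c = -173
Solving the system yields a = -4, b = 4, c = -5.
So q(n) = -4n^2 + 4n - 5.
The leading coefficient is -4.

-4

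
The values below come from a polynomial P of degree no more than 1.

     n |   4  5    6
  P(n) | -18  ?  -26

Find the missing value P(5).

-22

The 2 known points determine the degree-1 polynomial uniquely.
Write P(n) = an + b. Substituting each data point gives a linear system:
  4a + b = -18
  6a + b = -26
Solving the system yields a = -4, b = -2.
So P(n) = -4n - 2.
Then P(5) = -22.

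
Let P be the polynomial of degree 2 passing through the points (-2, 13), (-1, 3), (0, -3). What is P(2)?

Forward differences of the values at u = -2, -1, 0:
  P  : 13  3  -3
  Δ  : -10  -6
  Δ^2: 4
The second differences are constant, confirming degree 2.
Interpolating (Newton forward form) and evaluating at u = 2 gives P(2) = -3.

-3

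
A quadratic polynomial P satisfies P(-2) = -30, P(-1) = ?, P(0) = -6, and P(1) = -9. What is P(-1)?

-13

On equispaced nodes a degree-2 polynomial has vanishing third forward difference, so
  - P(-2) + 3·P(-1) - 3·P(0) + P(1) = 0.
Substituting the known values and solving for P(-1):
  3·P(-1) = -39
  P(-1) = -13.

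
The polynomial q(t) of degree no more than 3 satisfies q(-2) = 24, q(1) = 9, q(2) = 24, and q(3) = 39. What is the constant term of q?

Write q(t) = at^3 + bt^2 + ct + d. Substituting each data point gives a linear system:
  -8a + 4b - 2c + d = 24
  a + b + c + d = 9
  8a + 4b + 2c + d = 24
  27a + 9b + 3c + d = 39
Solving the system yields a = -1, b = 6, c = 4, d = 0.
So q(t) = -t^3 + 6t^2 + 4t.
The constant term is 0.

0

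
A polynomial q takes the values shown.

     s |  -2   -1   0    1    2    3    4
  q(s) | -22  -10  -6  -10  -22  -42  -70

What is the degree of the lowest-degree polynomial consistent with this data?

2

Forward differences of the values at s = -2, -1, 0, 1, 2, 3, 4:
  q  : -22  -10  -6  -10  -22  -42  -70
  Δ  : 12  4  -4  -12  -20  -28
  Δ^2: -8  -8  -8  -8  -8
  Δ^3: 0  0  0  0
  Δ^4: 0  0  0
  Δ^5: 0  0
  Δ^6: 0
The second differences are constant (-8) and nonzero, while all higher differences vanish, so the minimal degree is 2.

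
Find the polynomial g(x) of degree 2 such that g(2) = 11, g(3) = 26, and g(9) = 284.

g(x) = 4x^2 - 5x + 5

Write g(x) = ax^2 + bx + c. Substituting each data point gives a linear system:
  4a + 2b + c = 11
  9a + 3b + c = 26
  81a + 9b + c = 284
Solving the system yields a = 4, b = -5, c = 5.
So g(x) = 4x^2 - 5x + 5.
Check: g(9) = 284. ✓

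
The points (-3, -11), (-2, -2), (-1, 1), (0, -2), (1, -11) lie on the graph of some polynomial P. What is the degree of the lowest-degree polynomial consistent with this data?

Forward differences of the values at s = -3, -2, -1, 0, 1:
  P  : -11  -2  1  -2  -11
  Δ  : 9  3  -3  -9
  Δ^2: -6  -6  -6
  Δ^3: 0  0
  Δ^4: 0
The second differences are constant (-6) and nonzero, while all higher differences vanish, so the minimal degree is 2.

2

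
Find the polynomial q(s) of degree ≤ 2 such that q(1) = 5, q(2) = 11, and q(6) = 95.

Write q(s) = as^2 + bs + c. Substituting each data point gives a linear system:
  a + b + c = 5
  4a + 2b + c = 11
  36a + 6b + c = 95
Solving the system yields a = 3, b = -3, c = 5.
So q(s) = 3s^2 - 3s + 5.
Check: q(1) = 5. ✓

q(s) = 3s^2 - 3s + 5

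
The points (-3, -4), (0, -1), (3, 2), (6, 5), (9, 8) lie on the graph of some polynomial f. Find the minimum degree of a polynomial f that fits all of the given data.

1

Forward differences of the values at n = -3, 0, 3, 6, 9:
  f  : -4  -1  2  5  8
  Δ  : 3  3  3  3
  Δ^2: 0  0  0
  Δ^3: 0  0
  Δ^4: 0
The first differences are constant (3) and nonzero, while all higher differences vanish, so the minimal degree is 1.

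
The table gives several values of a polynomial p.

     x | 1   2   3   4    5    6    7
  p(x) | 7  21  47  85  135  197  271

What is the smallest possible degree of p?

Forward differences of the values at x = 1, 2, 3, 4, 5, 6, 7:
  p  : 7  21  47  85  135  197  271
  Δ  : 14  26  38  50  62  74
  Δ^2: 12  12  12  12  12
  Δ^3: 0  0  0  0
  Δ^4: 0  0  0
  Δ^5: 0  0
  Δ^6: 0
The second differences are constant (12) and nonzero, while all higher differences vanish, so the minimal degree is 2.

2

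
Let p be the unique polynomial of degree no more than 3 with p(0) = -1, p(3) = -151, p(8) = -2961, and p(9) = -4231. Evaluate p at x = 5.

Write p(x) = ax^3 + bx^2 + cx + d. Substituting each data point gives a linear system:
  d = -1
  27a + 9b + 3c + d = -151
  512a + 64b + 8c + d = -2961
  729a + 81b + 9c + d = -4231
Solving the system yields a = -6, b = 2, c = -2, d = -1.
So p(x) = -6x³ + 2x² - 2x - 1.
Then p(5) = -711.

-711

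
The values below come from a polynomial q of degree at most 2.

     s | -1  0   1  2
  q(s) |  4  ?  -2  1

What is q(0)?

The 3 known points determine the degree-2 polynomial uniquely.
Write q(s) = as^2 + bs + c. Substituting each data point gives a linear system:
  a - b + c = 4
  a + b + c = -2
  4a + 2b + c = 1
Solving the system yields a = 2, b = -3, c = -1.
So q(s) = 2s² - 3s - 1.
Then q(0) = -1.

-1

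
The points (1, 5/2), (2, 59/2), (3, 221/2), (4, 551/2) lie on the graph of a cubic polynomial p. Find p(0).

Using the Lagrange interpolation formula with nodes 1, 2, 3, 4:
  L_0(n) = (n - 2)(n - 3)(n - 4) / -6
  L_1(n) = (n - 1)(n - 3)(n - 4) / 2
  L_2(n) = (n - 1)(n - 2)(n - 4) / -2
  L_3(n) = (n - 1)(n - 2)(n - 3) / 6
Then p(n) = 5/2·L_0(n) + 59/2·L_1(n) + 221/2·L_2(n) + 551/2·L_3(n).
Expanding and collecting terms gives p(n) = 5n^3 - 3n^2 + n - 1/2.
Evaluating at n = 0: p(0) = -1/2.

-1/2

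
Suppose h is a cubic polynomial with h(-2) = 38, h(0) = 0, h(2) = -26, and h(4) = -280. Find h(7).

Write h(t) = at^3 + bt^2 + ct + d. Substituting each data point gives a linear system:
  -8a + 4b - 2c + d = 38
  d = 0
  8a + 4b + 2c + d = -26
  64a + 16b + 4c + d = -280
Solving the system yields a = -5, b = 3/2, c = 4, d = 0.
So h(t) = -5t^3 + (3/2)t^2 + 4t.
Then h(7) = -3227/2.

-3227/2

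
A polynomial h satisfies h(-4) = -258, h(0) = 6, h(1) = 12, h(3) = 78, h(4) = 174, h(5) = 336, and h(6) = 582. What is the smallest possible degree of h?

Divided differences on the nodes -4, 0, 1, 3, 4, 5, 6:
  order 0: -258  6  12  78  174  336  582
  order 1: 66  6  33  96  162  246
  order 2: -12  9  21  33  42
  order 3: 3  3  3  3
  order 4: 0  0  0
  order 5: 0  0
  order 6: 0
The order-3 divided differences are all 3 (nonzero) and every higher order vanishes, so the data lies on a polynomial of degree exactly 3.

3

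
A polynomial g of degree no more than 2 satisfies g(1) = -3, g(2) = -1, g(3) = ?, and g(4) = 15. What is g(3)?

The 3 known points determine the degree-2 polynomial uniquely.
Write g(u) = au^2 + bu + c. Substituting each data point gives a linear system:
  a + b + c = -3
  4a + 2b + c = -1
  16a + 4b + c = 15
Solving the system yields a = 2, b = -4, c = -1.
So g(u) = 2u² - 4u - 1.
Then g(3) = 5.

5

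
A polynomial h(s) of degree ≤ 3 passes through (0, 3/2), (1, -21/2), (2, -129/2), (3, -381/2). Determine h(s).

Using the Lagrange interpolation formula with nodes 0, 1, 2, 3:
  L_0(s) = (s - 1)(s - 2)(s - 3) / -6
  L_1(s) = s(s - 2)(s - 3) / 2
  L_2(s) = s(s - 1)(s - 3) / -2
  L_3(s) = s(s - 1)(s - 2) / 6
Then h(s) = 3/2·L_0(s) - 21/2·L_1(s) - 129/2·L_2(s) - 381/2·L_3(s).
Expanding and collecting terms gives h(s) = -5s³ - 6s² - s + 3/2.
Check: h(2) = -129/2. ✓

h(s) = -5s^3 - 6s^2 - s + 3/2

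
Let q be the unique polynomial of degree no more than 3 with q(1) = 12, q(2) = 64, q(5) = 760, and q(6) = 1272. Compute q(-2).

Using the Lagrange interpolation formula with nodes 1, 2, 5, 6:
  L_0(s) = (s - 2)(s - 5)(s - 6) / -20
  L_1(s) = (s - 1)(s - 5)(s - 6) / 12
  L_2(s) = (s - 1)(s - 2)(s - 6) / -12
  L_3(s) = (s - 1)(s - 2)(s - 5) / 20
Then q(s) = 12·L_0(s) + 64·L_1(s) + 760·L_2(s) + 1272·L_3(s).
Expanding and collecting terms gives q(s) = 5s^3 + 5s^2 + 2s.
Evaluating at s = -2: q(-2) = -24.

-24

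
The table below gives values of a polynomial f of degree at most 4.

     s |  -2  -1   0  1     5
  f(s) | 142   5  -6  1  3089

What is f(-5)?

4549

Write f(s) = as^4 + bs^3 + cs^2 + ds + e. Substituting each data point gives a linear system:
  16a - 8b + 4c - 2d + e = 142
  a - b + c - d + e = 5
  e = -6
  a + b + c + d + e = 1
  625a + 125b + 25c + 5d + e = 3089
Solving the system yields a = 6, b = -6, c = 3, d = 4, e = -6.
So f(s) = 6s^4 - 6s^3 + 3s^2 + 4s - 6.
Then f(-5) = 4549.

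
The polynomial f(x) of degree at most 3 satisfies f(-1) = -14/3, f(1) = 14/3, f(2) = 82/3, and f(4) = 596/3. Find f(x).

Using the Lagrange interpolation formula with nodes -1, 1, 2, 4:
  L_0(x) = (x - 1)(x - 2)(x - 4) / -30
  L_1(x) = (x + 1)(x - 2)(x - 4) / 6
  L_2(x) = (x + 1)(x - 1)(x - 4) / -6
  L_3(x) = (x + 1)(x - 1)(x - 2) / 30
Then f(x) = -14/3·L_0(x) + 14/3·L_1(x) + 82/3·L_2(x) + 596/3·L_3(x).
Expanding and collecting terms gives f(x) = 3x^3 + (5/3)x.
Check: f(-1) = -14/3. ✓

f(x) = 3x^3 + (5/3)x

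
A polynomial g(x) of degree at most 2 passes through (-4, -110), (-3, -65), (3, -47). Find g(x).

Using the Lagrange interpolation formula with nodes -4, -3, 3:
  L_0(x) = (x + 3)(x - 3) / 7
  L_1(x) = (x + 4)(x - 3) / -6
  L_2(x) = (x + 4)(x + 3) / 42
Then g(x) = -110·L_0(x) - 65·L_1(x) - 47·L_2(x).
Expanding and collecting terms gives g(x) = -6x^2 + 3x - 2.
Check: g(-3) = -65. ✓

g(x) = -6x^2 + 3x - 2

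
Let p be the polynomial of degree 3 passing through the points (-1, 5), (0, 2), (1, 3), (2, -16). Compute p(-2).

Write p(t) = at^3 + bt^2 + ct + d. Substituting each data point gives a linear system:
  -a + b - c + d = 5
  d = 2
  a + b + c + d = 3
  8a + 4b + 2c + d = -16
Solving the system yields a = -4, b = 2, c = 3, d = 2.
So p(t) = -4t³ + 2t² + 3t + 2.
Then p(-2) = 36.

36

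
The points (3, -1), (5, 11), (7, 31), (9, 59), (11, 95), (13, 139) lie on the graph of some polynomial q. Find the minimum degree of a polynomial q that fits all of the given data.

Forward differences of the values at n = 3, 5, 7, 9, 11, 13:
  q  : -1  11  31  59  95  139
  Δ  : 12  20  28  36  44
  Δ^2: 8  8  8  8
  Δ^3: 0  0  0
  Δ^4: 0  0
  Δ^5: 0
The second differences are constant (8) and nonzero, while all higher differences vanish, so the minimal degree is 2.

2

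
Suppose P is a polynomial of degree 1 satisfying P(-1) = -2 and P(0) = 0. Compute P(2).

Using the Lagrange interpolation formula with nodes -1, 0:
  L_0(x) = x / -1
  L_1(x) = (x + 1) / 1
Then P(x) = -2·L_0(x) + 0·L_1(x).
Expanding and collecting terms gives P(x) = 2x.
Evaluating at x = 2: P(2) = 4.

4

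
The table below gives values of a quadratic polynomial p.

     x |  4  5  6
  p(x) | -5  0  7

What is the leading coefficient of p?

1

Write p(x) = ax^2 + bx + c. Substituting each data point gives a linear system:
  16a + 4b + c = -5
  25a + 5b + c = 0
  36a + 6b + c = 7
Solving the system yields a = 1, b = -4, c = -5.
So p(x) = x^2 - 4x - 5.
The leading coefficient is 1.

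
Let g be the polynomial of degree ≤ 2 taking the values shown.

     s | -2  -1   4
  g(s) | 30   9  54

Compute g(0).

-2

Using the Lagrange interpolation formula with nodes -2, -1, 4:
  L_0(s) = (s + 1)(s - 4) / 6
  L_1(s) = (s + 2)(s - 4) / -5
  L_2(s) = (s + 2)(s + 1) / 30
Then g(s) = 30·L_0(s) + 9·L_1(s) + 54·L_2(s).
Expanding and collecting terms gives g(s) = 5s^2 - 6s - 2.
Evaluating at s = 0: g(0) = -2.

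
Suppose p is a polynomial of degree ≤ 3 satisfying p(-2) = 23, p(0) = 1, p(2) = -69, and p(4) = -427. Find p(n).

Write p(n) = an^3 + bn^2 + cn + d. Substituting each data point gives a linear system:
  -8a + 4b - 2c + d = 23
  d = 1
  8a + 4b + 2c + d = -69
  64a + 16b + 4c + d = -427
Solving the system yields a = -5, b = -6, c = -3, d = 1.
So p(n) = -5n³ - 6n² - 3n + 1.
Check: p(0) = 1. ✓

p(n) = -5n^3 - 6n^2 - 3n + 1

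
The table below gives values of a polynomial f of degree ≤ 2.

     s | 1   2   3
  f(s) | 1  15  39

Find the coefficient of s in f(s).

Write f(s) = as^2 + bs + c. Substituting each data point gives a linear system:
  a + b + c = 1
  4a + 2b + c = 15
  9a + 3b + c = 39
Solving the system yields a = 5, b = -1, c = -3.
So f(s) = 5s² - s - 3.
The coefficient of s is -1.

-1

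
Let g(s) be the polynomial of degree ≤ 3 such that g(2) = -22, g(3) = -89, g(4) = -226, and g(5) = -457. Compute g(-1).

-1

Write g(s) = as^3 + bs^2 + cs + d. Substituting each data point gives a linear system:
  8a + 4b + 2c + d = -22
  27a + 9b + 3c + d = -89
  64a + 16b + 4c + d = -226
  125a + 25b + 5c + d = -457
Solving the system yields a = -4, b = 1, c = 4, d = -2.
So g(s) = -4s³ + s² + 4s - 2.
Then g(-1) = -1.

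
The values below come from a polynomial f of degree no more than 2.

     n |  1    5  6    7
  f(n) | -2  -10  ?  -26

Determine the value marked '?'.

The 3 known points determine the degree-2 polynomial uniquely.
Write f(n) = an^2 + bn + c. Substituting each data point gives a linear system:
  a + b + c = -2
  25a + 5b + c = -10
  49a + 7b + c = -26
Solving the system yields a = -1, b = 4, c = -5.
So f(n) = -n^2 + 4n - 5.
Then f(6) = -17.

-17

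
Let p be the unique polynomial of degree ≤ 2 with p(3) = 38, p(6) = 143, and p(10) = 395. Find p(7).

194

Using the Lagrange interpolation formula with nodes 3, 6, 10:
  L_0(t) = (t - 6)(t - 10) / 21
  L_1(t) = (t - 3)(t - 10) / -12
  L_2(t) = (t - 3)(t - 6) / 28
Then p(t) = 38·L_0(t) + 143·L_1(t) + 395·L_2(t).
Expanding and collecting terms gives p(t) = 4t^2 - t + 5.
Evaluating at t = 7: p(7) = 194.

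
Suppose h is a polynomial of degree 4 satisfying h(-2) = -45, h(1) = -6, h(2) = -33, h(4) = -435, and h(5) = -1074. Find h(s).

h(s) = -2s^4 + 2s^3 - 2s^2 - 5s + 1

Write h(s) = as^4 + bs^3 + cs^2 + ds + e. Substituting each data point gives a linear system:
  16a - 8b + 4c - 2d + e = -45
  a + b + c + d + e = -6
  16a + 8b + 4c + 2d + e = -33
  256a + 64b + 16c + 4d + e = -435
  625a + 125b + 25c + 5d + e = -1074
Solving the system yields a = -2, b = 2, c = -2, d = -5, e = 1.
So h(s) = -2s⁴ + 2s³ - 2s² - 5s + 1.
Check: h(2) = -33. ✓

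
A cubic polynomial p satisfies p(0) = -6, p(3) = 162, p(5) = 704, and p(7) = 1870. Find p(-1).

-10

Write p(t) = at^3 + bt^2 + ct + d. Substituting each data point gives a linear system:
  d = -6
  27a + 9b + 3c + d = 162
  125a + 25b + 5c + d = 704
  343a + 49b + 7c + d = 1870
Solving the system yields a = 5, b = 3, c = 2, d = -6.
So p(t) = 5t³ + 3t² + 2t - 6.
Then p(-1) = -10.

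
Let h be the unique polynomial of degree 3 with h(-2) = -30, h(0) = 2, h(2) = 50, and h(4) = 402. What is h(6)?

1346

Using the Lagrange interpolation formula with nodes -2, 0, 2, 4:
  L_0(n) = n(n - 2)(n - 4) / -48
  L_1(n) = (n + 2)(n - 2)(n - 4) / 16
  L_2(n) = (n + 2)n(n - 4) / -16
  L_3(n) = (n + 2)n(n - 2) / 48
Then h(n) = -30·L_0(n) + 2·L_1(n) + 50·L_2(n) + 402·L_3(n).
Expanding and collecting terms gives h(n) = 6n^3 + 2n^2 - 4n + 2.
Evaluating at n = 6: h(6) = 1346.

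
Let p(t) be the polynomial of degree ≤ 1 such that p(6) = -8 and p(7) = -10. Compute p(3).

-2

Using the Lagrange interpolation formula with nodes 6, 7:
  L_0(t) = (t - 7) / -1
  L_1(t) = (t - 6) / 1
Then p(t) = -8·L_0(t) - 10·L_1(t).
Expanding and collecting terms gives p(t) = -2t + 4.
Evaluating at t = 3: p(3) = -2.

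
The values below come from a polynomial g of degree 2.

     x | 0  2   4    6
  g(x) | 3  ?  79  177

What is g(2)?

The 3 known points determine the degree-2 polynomial uniquely.
Write g(x) = ax^2 + bx + c. Substituting each data point gives a linear system:
  c = 3
  16a + 4b + c = 79
  36a + 6b + c = 177
Solving the system yields a = 5, b = -1, c = 3.
So g(x) = 5x^2 - x + 3.
Then g(2) = 21.

21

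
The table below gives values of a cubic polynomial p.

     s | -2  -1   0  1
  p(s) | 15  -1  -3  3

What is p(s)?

p(s) = -s^3 + 4s^2 + 3s - 3

Write p(s) = as^3 + bs^2 + cs + d. Substituting each data point gives a linear system:
  -8a + 4b - 2c + d = 15
  -a + b - c + d = -1
  d = -3
  a + b + c + d = 3
Solving the system yields a = -1, b = 4, c = 3, d = -3.
So p(s) = -s³ + 4s² + 3s - 3.
Check: p(-1) = -1. ✓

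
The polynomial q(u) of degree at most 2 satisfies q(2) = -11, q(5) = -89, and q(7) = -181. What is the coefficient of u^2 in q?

Write q(u) = au^2 + bu + c. Substituting each data point gives a linear system:
  4a + 2b + c = -11
  25a + 5b + c = -89
  49a + 7b + c = -181
Solving the system yields a = -4, b = 2, c = 1.
So q(u) = -4u² + 2u + 1.
The leading coefficient is -4.

-4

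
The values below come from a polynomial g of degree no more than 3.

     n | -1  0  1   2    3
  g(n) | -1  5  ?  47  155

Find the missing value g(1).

9

The 4 known points determine the degree-3 polynomial uniquely.
Write g(n) = an^3 + bn^2 + cn + d. Substituting each data point gives a linear system:
  -a + b - c + d = -1
  d = 5
  8a + 4b + 2c + d = 47
  27a + 9b + 3c + d = 155
Solving the system yields a = 6, b = -1, c = -1, d = 5.
So g(n) = 6n³ - n² - n + 5.
Then g(1) = 9.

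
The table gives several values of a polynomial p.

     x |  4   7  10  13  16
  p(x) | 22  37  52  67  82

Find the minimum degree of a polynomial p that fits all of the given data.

Forward differences of the values at x = 4, 7, 10, 13, 16:
  p  : 22  37  52  67  82
  Δ  : 15  15  15  15
  Δ^2: 0  0  0
  Δ^3: 0  0
  Δ^4: 0
The first differences are constant (15) and nonzero, while all higher differences vanish, so the minimal degree is 1.

1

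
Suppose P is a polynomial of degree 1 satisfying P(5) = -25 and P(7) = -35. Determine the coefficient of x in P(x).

Write P(x) = ax + b. Substituting each data point gives a linear system:
  5a + b = -25
  7a + b = -35
Solving the system yields a = -5, b = 0.
So P(x) = -5x.
The leading coefficient is -5.

-5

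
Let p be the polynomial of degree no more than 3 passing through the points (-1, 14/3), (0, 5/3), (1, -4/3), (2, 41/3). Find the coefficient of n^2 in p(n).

Write p(n) = an^3 + bn^2 + cn + d. Substituting each data point gives a linear system:
  -a + b - c + d = 14/3
  d = 5/3
  a + b + c + d = -4/3
  8a + 4b + 2c + d = 41/3
Solving the system yields a = 3, b = 0, c = -6, d = 5/3.
So p(n) = 3n^3 - 6n + 5/3.
The coefficient of n^2 is 0.

0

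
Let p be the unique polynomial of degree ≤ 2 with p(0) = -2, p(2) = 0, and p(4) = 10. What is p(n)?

Write p(n) = an^2 + bn + c. Substituting each data point gives a linear system:
  c = -2
  4a + 2b + c = 0
  16a + 4b + c = 10
Solving the system yields a = 1, b = -1, c = -2.
So p(n) = n² - n - 2.
Check: p(2) = 0. ✓

p(n) = n^2 - n - 2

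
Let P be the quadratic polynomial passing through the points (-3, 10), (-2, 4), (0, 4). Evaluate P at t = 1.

Using the Lagrange interpolation formula with nodes -3, -2, 0:
  L_0(t) = (t + 2)t / 3
  L_1(t) = (t + 3)t / -2
  L_2(t) = (t + 3)(t + 2) / 6
Then P(t) = 10·L_0(t) + 4·L_1(t) + 4·L_2(t).
Expanding and collecting terms gives P(t) = 2t^2 + 4t + 4.
Evaluating at t = 1: P(1) = 10.

10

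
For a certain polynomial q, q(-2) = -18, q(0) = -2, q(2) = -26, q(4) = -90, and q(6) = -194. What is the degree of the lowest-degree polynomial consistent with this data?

Forward differences of the values at n = -2, 0, 2, 4, 6:
  q  : -18  -2  -26  -90  -194
  Δ  : 16  -24  -64  -104
  Δ^2: -40  -40  -40
  Δ^3: 0  0
  Δ^4: 0
The second differences are constant (-40) and nonzero, while all higher differences vanish, so the minimal degree is 2.

2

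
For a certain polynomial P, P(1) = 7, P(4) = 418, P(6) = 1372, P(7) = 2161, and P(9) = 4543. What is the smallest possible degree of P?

Divided differences on the nodes 1, 4, 6, 7, 9:
  order 0: 7  418  1372  2161  4543
  order 1: 137  477  789  1191
  order 2: 68  104  134
  order 3: 6  6
  order 4: 0
The order-3 divided differences are all 6 (nonzero) and every higher order vanishes, so the data lies on a polynomial of degree exactly 3.

3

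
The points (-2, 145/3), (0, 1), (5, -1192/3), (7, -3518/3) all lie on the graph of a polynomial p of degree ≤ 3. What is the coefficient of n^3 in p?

-4

Write p(n) = an^3 + bn^2 + cn + d. Substituting each data point gives a linear system:
  -8a + 4b - 2c + d = 145/3
  d = 1
  125a + 25b + 5c + d = -1192/3
  343a + 49b + 7c + d = -3518/3
Solving the system yields a = -4, b = 4, c = 1/3, d = 1.
So p(n) = -4n³ + 4n² + (1/3)n + 1.
The leading coefficient is -4.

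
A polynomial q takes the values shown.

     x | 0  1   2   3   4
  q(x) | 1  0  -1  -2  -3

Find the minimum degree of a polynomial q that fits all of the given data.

1

Forward differences of the values at x = 0, 1, 2, 3, 4:
  q  : 1  0  -1  -2  -3
  Δ  : -1  -1  -1  -1
  Δ^2: 0  0  0
  Δ^3: 0  0
  Δ^4: 0
The first differences are constant (-1) and nonzero, while all higher differences vanish, so the minimal degree is 1.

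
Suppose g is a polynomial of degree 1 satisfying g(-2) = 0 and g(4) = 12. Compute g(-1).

2

Write g(n) = an + b. Substituting each data point gives a linear system:
  -2a + b = 0
  4a + b = 12
Solving the system yields a = 2, b = 4.
So g(n) = 2n + 4.
Then g(-1) = 2.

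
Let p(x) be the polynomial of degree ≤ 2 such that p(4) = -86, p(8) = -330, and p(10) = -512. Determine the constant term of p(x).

-2

Write p(x) = ax^2 + bx + c. Substituting each data point gives a linear system:
  16a + 4b + c = -86
  64a + 8b + c = -330
  100a + 10b + c = -512
Solving the system yields a = -5, b = -1, c = -2.
So p(x) = -5x^2 - x - 2.
The constant term is -2.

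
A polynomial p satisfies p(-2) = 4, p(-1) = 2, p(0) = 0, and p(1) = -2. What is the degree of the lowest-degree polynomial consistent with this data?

1

Forward differences of the values at u = -2, -1, 0, 1:
  p  : 4  2  0  -2
  Δ  : -2  -2  -2
  Δ^2: 0  0
  Δ^3: 0
The first differences are constant (-2) and nonzero, while all higher differences vanish, so the minimal degree is 1.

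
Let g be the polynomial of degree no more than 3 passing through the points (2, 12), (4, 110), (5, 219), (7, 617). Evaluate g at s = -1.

-15

Write g(s) = as^3 + bs^2 + cs + d. Substituting each data point gives a linear system:
  8a + 4b + 2c + d = 12
  64a + 16b + 4c + d = 110
  125a + 25b + 5c + d = 219
  343a + 49b + 7c + d = 617
Solving the system yields a = 2, b = -2, c = 5, d = -6.
So g(s) = 2s³ - 2s² + 5s - 6.
Then g(-1) = -15.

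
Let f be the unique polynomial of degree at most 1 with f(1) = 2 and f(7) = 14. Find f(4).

8

Write f(n) = an + b. Substituting each data point gives a linear system:
  a + b = 2
  7a + b = 14
Solving the system yields a = 2, b = 0.
So f(n) = 2n.
Then f(4) = 8.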